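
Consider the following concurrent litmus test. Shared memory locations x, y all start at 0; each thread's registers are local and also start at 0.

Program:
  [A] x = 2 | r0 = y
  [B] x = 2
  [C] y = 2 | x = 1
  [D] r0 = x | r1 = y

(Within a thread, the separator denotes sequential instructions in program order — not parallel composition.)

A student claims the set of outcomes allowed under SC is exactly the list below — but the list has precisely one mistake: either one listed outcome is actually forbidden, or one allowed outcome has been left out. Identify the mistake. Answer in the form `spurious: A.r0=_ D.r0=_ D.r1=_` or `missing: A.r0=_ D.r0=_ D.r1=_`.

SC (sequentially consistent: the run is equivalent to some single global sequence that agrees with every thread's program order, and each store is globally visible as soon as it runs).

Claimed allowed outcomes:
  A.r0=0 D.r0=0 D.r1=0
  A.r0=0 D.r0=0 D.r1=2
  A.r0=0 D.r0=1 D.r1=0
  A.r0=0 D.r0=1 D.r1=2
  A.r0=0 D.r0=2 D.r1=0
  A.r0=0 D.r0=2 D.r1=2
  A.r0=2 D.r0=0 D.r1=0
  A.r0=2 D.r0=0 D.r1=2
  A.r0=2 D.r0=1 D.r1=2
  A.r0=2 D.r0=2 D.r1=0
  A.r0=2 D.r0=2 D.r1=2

spurious: A.r0=0 D.r0=1 D.r1=0

outcome vector order: (A.r0,D.r0,D.r1)
SC (10): 0/0/0, 0/0/2, 0/1/2, 0/2/0, 0/2/2, 2/0/0, 2/0/2, 2/1/2, 2/2/0, 2/2/2
claimed∖SC = {0/1/0}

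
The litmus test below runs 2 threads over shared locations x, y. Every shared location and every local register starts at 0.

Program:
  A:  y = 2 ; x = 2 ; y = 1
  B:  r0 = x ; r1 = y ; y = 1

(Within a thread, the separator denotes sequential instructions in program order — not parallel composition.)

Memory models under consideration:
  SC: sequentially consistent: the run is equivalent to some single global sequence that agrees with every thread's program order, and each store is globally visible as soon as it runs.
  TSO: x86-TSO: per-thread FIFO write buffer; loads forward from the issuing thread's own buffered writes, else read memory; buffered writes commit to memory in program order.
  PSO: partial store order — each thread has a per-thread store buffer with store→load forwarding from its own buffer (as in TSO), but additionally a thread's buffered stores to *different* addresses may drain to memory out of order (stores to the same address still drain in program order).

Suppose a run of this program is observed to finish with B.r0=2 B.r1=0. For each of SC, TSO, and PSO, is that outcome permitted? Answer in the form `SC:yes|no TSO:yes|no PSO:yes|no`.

outcome vector order: (B.r0,B.r1)
[SC] allowed = {00; 01; 02; 21; 22}
[TSO] allowed = {00; 01; 02; 21; 22}
[PSO] allowed = {00; 01; 02; 20; 21; 22}
target 20 ∈ {PSO}

SC:no TSO:no PSO:yes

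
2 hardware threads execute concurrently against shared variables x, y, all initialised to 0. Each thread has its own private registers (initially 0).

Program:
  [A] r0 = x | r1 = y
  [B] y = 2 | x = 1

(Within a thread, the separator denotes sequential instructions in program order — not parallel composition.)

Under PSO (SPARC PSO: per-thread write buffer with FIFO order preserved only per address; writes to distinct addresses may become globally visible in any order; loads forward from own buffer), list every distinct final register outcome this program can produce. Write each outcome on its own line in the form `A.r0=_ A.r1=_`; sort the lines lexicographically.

outcome vector order: (A.r0,A.r1)
|PSO outcomes| = 4

A.r0=0 A.r1=0
A.r0=0 A.r1=2
A.r0=1 A.r1=0
A.r0=1 A.r1=2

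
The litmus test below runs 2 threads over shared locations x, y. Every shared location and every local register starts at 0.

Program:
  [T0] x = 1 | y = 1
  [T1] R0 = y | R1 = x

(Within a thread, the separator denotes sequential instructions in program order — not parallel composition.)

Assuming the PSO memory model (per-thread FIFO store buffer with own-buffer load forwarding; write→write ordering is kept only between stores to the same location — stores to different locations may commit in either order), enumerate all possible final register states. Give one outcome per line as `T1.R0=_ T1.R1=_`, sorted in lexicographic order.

outcome vector order: (T1.R0,T1.R1)
|PSO outcomes| = 4

T1.R0=0 T1.R1=0
T1.R0=0 T1.R1=1
T1.R0=1 T1.R1=0
T1.R0=1 T1.R1=1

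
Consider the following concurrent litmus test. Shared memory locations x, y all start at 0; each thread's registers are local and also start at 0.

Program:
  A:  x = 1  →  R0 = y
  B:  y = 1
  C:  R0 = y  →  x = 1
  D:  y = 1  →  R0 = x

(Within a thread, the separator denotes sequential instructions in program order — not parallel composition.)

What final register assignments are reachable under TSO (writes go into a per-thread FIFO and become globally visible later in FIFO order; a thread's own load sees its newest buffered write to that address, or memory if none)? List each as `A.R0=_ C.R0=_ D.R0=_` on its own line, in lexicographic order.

A.R0=0 C.R0=0 D.R0=0
A.R0=0 C.R0=0 D.R0=1
A.R0=0 C.R0=1 D.R0=0
A.R0=0 C.R0=1 D.R0=1
A.R0=1 C.R0=0 D.R0=0
A.R0=1 C.R0=0 D.R0=1
A.R0=1 C.R0=1 D.R0=0
A.R0=1 C.R0=1 D.R0=1

outcome vector order: (A.R0,C.R0,D.R0)
|TSO outcomes| = 8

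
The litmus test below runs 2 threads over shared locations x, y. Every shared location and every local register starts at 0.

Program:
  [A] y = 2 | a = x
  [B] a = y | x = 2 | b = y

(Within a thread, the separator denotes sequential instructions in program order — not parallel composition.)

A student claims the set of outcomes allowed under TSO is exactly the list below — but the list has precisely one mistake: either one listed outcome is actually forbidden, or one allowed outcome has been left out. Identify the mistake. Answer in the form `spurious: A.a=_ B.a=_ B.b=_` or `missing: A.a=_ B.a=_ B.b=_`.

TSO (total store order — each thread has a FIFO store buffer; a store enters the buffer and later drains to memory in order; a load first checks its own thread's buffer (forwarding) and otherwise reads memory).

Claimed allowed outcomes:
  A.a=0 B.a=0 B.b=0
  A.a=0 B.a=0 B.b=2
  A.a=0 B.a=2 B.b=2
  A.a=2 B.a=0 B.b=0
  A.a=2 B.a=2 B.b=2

outcome vector order: (A.a,B.a,B.b)
TSO (6): (0,0,0), (0,0,2), (0,2,2), (2,0,0), (2,0,2), (2,2,2)
TSO∖claimed = {(2,0,2)}

missing: A.a=2 B.a=0 B.b=2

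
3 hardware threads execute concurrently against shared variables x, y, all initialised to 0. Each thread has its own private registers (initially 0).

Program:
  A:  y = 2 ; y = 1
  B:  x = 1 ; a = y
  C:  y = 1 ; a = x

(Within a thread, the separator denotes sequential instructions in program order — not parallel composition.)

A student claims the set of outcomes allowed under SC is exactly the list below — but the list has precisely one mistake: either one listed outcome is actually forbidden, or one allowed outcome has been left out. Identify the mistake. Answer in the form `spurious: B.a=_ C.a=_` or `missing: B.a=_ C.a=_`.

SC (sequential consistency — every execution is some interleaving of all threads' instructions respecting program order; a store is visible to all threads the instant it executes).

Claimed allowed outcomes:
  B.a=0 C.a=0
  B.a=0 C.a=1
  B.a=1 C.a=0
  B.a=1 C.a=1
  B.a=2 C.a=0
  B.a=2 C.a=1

outcome vector order: (B.a,C.a)
SC (5): <0 1>; <1 0>; <1 1>; <2 0>; <2 1>
claimed∖SC = {<0 0>}

spurious: B.a=0 C.a=0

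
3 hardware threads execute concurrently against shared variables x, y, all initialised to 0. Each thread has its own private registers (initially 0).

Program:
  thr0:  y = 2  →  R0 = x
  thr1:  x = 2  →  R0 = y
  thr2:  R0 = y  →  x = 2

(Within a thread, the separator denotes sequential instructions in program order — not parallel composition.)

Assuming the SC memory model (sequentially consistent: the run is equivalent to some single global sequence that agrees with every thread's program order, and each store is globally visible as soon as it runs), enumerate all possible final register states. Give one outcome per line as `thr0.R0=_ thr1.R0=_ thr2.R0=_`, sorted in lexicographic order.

outcome vector order: (thr0.R0,thr1.R0,thr2.R0)
|SC outcomes| = 6

thr0.R0=0 thr1.R0=2 thr2.R0=0
thr0.R0=0 thr1.R0=2 thr2.R0=2
thr0.R0=2 thr1.R0=0 thr2.R0=0
thr0.R0=2 thr1.R0=0 thr2.R0=2
thr0.R0=2 thr1.R0=2 thr2.R0=0
thr0.R0=2 thr1.R0=2 thr2.R0=2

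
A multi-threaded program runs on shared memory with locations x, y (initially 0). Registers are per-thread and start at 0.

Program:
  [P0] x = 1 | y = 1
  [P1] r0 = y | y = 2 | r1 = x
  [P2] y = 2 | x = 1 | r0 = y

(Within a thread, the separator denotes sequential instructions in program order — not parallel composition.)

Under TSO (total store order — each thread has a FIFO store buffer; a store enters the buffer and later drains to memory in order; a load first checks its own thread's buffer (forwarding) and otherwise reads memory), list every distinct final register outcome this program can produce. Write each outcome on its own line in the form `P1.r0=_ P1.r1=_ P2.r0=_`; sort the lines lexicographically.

P1.r0=0 P1.r1=0 P2.r0=1
P1.r0=0 P1.r1=0 P2.r0=2
P1.r0=0 P1.r1=1 P2.r0=1
P1.r0=0 P1.r1=1 P2.r0=2
P1.r0=1 P1.r1=1 P2.r0=1
P1.r0=1 P1.r1=1 P2.r0=2
P1.r0=2 P1.r1=0 P2.r0=1
P1.r0=2 P1.r1=0 P2.r0=2
P1.r0=2 P1.r1=1 P2.r0=1
P1.r0=2 P1.r1=1 P2.r0=2

outcome vector order: (P1.r0,P1.r1,P2.r0)
|TSO outcomes| = 10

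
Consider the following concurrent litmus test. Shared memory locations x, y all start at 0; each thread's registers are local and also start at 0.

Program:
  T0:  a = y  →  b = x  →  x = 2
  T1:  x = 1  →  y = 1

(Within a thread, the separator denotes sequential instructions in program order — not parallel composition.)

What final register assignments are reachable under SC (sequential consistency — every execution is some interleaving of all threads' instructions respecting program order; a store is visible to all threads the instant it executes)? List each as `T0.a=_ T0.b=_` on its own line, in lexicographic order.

T0.a=0 T0.b=0
T0.a=0 T0.b=1
T0.a=1 T0.b=1

outcome vector order: (T0.a,T0.b)
|SC outcomes| = 3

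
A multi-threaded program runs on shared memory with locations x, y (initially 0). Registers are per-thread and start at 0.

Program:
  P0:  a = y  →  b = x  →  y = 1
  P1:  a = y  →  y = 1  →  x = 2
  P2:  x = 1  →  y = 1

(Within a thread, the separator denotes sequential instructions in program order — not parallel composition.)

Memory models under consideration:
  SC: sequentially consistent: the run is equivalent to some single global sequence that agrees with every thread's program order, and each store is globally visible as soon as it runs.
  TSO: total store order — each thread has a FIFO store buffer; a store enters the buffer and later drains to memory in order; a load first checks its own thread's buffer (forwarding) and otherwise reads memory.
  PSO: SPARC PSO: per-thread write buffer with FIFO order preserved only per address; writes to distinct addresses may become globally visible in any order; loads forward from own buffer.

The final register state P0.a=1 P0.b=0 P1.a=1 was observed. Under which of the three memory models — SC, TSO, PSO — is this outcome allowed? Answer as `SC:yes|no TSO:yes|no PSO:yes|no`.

SC:no TSO:no PSO:yes

outcome vector order: (P0.a,P0.b,P1.a)
under SC → 000 001 010 011 020 021 100 110 111 120 121
under TSO → 000 001 010 011 020 021 100 110 111 120 121
under PSO → 000 001 010 011 020 021 100 101 110 111 120 121
target 101 ∈ {PSO}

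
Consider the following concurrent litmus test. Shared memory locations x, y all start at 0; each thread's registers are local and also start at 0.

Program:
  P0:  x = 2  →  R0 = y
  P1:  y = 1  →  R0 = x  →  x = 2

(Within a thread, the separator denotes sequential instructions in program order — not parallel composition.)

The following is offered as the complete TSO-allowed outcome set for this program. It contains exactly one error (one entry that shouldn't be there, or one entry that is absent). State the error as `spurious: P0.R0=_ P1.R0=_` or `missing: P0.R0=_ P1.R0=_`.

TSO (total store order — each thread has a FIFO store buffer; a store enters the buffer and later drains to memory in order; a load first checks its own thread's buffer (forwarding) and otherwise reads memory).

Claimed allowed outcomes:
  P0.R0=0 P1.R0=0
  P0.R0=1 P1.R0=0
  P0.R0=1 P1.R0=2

missing: P0.R0=0 P1.R0=2

outcome vector order: (P0.R0,P1.R0)
TSO (4): <0 0>; <0 2>; <1 0>; <1 2>
TSO∖claimed = {<0 2>}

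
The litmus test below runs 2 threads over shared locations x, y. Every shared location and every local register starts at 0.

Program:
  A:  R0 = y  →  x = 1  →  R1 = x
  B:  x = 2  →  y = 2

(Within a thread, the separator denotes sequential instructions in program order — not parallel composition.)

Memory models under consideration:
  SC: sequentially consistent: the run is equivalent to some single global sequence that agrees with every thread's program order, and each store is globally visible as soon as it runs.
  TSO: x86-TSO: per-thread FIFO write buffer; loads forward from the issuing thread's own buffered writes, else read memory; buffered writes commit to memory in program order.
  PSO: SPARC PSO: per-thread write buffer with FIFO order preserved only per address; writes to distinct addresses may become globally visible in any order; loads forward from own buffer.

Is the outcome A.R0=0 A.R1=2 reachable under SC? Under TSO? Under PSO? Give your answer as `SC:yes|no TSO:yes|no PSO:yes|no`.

SC:yes TSO:yes PSO:yes

outcome vector order: (A.R0,A.R1)
SC: 3 outcomes — {(0,1), (0,2), (2,1)}
TSO: 3 outcomes — {(0,1), (0,2), (2,1)}
PSO: 4 outcomes — {(0,1), (0,2), (2,1), (2,2)}
target (0,2) ∈ {SC,TSO,PSO}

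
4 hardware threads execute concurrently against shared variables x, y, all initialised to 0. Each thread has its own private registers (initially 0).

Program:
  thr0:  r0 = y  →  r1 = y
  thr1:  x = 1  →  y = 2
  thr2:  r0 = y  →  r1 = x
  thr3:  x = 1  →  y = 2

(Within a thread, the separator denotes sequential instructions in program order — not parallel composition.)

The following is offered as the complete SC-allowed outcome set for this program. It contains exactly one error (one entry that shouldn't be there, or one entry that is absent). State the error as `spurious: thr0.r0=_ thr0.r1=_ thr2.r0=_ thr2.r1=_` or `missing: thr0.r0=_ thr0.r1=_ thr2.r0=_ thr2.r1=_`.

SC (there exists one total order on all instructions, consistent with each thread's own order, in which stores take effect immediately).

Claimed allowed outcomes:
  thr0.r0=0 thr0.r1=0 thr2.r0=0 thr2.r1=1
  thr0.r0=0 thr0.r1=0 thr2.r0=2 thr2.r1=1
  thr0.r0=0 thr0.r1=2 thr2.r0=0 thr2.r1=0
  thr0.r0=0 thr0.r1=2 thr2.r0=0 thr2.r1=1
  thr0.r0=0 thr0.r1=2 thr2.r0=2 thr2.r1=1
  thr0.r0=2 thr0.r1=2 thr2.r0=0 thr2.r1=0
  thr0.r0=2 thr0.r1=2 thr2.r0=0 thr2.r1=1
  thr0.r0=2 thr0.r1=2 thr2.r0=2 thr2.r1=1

outcome vector order: (thr0.r0,thr0.r1,thr2.r0,thr2.r1)
SC (9): <0 0 0 0> <0 0 0 1> <0 0 2 1> <0 2 0 0> <0 2 0 1> <0 2 2 1> <2 2 0 0> <2 2 0 1> <2 2 2 1>
SC∖claimed = {<0 0 0 0>}

missing: thr0.r0=0 thr0.r1=0 thr2.r0=0 thr2.r1=0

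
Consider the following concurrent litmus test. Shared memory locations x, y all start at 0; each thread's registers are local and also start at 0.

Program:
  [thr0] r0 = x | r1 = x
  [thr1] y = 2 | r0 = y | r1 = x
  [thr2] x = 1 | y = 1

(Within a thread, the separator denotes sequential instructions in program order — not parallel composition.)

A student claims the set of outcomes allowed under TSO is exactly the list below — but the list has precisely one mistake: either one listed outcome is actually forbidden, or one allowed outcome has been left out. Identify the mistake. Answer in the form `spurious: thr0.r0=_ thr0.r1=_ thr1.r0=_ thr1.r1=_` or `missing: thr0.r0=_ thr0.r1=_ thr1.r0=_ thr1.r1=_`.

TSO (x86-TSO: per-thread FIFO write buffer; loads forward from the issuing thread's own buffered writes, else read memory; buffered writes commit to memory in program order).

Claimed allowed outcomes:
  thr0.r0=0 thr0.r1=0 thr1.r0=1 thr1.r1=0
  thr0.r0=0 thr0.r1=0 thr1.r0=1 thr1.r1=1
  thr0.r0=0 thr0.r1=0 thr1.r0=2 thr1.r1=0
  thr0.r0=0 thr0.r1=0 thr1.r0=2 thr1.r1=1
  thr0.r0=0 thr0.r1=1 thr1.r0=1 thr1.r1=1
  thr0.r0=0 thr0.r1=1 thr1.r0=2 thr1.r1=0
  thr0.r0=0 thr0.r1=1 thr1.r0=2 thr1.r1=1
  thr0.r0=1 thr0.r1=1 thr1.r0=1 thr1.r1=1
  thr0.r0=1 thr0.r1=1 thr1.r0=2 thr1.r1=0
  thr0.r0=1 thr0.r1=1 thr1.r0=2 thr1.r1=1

spurious: thr0.r0=0 thr0.r1=0 thr1.r0=1 thr1.r1=0

outcome vector order: (thr0.r0,thr0.r1,thr1.r0,thr1.r1)
[TSO] allowed = {(0,0,1,1); (0,0,2,0); (0,0,2,1); (0,1,1,1); (0,1,2,0); (0,1,2,1); (1,1,1,1); (1,1,2,0); (1,1,2,1)}
claimed∖TSO = {(0,0,1,0)}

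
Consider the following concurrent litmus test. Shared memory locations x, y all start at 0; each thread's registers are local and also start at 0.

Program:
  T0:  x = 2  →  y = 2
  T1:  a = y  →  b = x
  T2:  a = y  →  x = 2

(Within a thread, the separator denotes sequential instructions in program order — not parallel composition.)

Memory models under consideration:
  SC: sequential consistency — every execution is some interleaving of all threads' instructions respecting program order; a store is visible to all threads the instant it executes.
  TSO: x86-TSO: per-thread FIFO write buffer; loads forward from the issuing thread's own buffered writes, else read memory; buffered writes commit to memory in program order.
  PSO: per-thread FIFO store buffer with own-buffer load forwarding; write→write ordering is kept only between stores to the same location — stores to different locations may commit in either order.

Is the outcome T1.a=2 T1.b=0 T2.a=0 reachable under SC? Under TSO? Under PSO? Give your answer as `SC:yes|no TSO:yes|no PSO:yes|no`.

SC:no TSO:no PSO:yes

outcome vector order: (T1.a,T1.b,T2.a)
under SC → 000 002 020 022 220 222
under TSO → 000 002 020 022 220 222
under PSO → 000 002 020 022 200 202 220 222
target 200 ∈ {PSO}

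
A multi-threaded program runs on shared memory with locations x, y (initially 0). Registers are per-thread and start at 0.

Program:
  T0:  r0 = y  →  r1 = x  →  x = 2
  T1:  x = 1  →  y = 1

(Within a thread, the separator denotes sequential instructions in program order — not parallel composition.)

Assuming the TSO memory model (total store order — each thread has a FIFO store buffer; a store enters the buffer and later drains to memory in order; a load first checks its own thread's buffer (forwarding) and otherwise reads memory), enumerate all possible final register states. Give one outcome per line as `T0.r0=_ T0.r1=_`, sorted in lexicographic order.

outcome vector order: (T0.r0,T0.r1)
|TSO outcomes| = 3

T0.r0=0 T0.r1=0
T0.r0=0 T0.r1=1
T0.r0=1 T0.r1=1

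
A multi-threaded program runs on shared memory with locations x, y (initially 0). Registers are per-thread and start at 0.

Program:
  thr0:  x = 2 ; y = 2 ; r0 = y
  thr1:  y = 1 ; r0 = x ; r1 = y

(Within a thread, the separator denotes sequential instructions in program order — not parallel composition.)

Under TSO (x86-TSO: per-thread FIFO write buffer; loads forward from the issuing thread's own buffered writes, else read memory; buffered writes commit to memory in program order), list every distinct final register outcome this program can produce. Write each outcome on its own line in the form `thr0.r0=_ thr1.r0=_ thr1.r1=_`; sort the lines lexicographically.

outcome vector order: (thr0.r0,thr1.r0,thr1.r1)
|TSO outcomes| = 6

thr0.r0=1 thr1.r0=0 thr1.r1=1
thr0.r0=1 thr1.r0=2 thr1.r1=1
thr0.r0=2 thr1.r0=0 thr1.r1=1
thr0.r0=2 thr1.r0=0 thr1.r1=2
thr0.r0=2 thr1.r0=2 thr1.r1=1
thr0.r0=2 thr1.r0=2 thr1.r1=2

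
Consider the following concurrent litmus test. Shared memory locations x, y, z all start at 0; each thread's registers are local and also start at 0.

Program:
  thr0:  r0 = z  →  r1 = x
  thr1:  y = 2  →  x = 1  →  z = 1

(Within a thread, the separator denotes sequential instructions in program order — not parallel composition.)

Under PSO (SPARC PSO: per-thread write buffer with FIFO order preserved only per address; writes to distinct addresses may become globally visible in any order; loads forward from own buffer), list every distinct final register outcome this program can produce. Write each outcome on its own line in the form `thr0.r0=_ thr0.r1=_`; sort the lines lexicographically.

outcome vector order: (thr0.r0,thr0.r1)
|PSO outcomes| = 4

thr0.r0=0 thr0.r1=0
thr0.r0=0 thr0.r1=1
thr0.r0=1 thr0.r1=0
thr0.r0=1 thr0.r1=1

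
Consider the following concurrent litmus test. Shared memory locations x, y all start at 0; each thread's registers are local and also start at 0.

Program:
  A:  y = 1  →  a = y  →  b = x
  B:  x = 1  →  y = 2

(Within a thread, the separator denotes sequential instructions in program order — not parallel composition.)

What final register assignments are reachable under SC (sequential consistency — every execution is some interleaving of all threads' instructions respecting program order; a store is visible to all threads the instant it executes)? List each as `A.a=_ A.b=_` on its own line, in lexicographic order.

outcome vector order: (A.a,A.b)
|SC outcomes| = 3

A.a=1 A.b=0
A.a=1 A.b=1
A.a=2 A.b=1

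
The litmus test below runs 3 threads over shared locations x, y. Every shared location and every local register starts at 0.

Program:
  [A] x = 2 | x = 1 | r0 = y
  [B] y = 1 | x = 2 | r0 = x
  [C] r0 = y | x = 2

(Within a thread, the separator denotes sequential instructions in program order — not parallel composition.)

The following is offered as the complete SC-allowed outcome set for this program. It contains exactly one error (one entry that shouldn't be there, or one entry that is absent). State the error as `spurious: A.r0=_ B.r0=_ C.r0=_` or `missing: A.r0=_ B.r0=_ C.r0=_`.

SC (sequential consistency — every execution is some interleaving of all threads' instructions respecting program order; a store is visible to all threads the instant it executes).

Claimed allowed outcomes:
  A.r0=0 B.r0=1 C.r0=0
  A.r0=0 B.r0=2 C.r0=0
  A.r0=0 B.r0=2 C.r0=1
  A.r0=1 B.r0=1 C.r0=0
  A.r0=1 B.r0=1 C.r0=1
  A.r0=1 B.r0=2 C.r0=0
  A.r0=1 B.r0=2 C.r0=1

spurious: A.r0=0 B.r0=1 C.r0=0

outcome vector order: (A.r0,B.r0,C.r0)
[SC] allowed = {(0,2,0) (0,2,1) (1,1,0) (1,1,1) (1,2,0) (1,2,1)}
claimed∖SC = {(0,1,0)}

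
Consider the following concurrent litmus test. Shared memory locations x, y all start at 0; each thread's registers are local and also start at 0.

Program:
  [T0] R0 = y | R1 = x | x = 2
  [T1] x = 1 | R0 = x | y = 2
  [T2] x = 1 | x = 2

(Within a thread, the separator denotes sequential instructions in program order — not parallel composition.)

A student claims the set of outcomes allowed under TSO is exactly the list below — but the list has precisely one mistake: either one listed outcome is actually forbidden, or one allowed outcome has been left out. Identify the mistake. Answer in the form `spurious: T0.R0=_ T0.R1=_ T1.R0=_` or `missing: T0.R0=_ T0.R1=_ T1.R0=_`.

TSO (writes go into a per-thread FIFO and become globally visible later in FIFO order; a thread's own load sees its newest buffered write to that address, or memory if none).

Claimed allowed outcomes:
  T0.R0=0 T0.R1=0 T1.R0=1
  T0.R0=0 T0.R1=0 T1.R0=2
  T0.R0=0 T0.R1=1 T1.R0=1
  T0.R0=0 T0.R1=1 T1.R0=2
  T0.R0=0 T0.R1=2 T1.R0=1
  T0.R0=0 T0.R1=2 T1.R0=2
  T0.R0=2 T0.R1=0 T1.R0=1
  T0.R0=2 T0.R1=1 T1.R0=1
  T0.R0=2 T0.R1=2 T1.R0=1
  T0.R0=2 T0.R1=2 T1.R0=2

outcome vector order: (T0.R0,T0.R1,T1.R0)
[TSO] allowed = {001, 002, 011, 012, 021, 022, 211, 221, 222}
claimed∖TSO = {201}

spurious: T0.R0=2 T0.R1=0 T1.R0=1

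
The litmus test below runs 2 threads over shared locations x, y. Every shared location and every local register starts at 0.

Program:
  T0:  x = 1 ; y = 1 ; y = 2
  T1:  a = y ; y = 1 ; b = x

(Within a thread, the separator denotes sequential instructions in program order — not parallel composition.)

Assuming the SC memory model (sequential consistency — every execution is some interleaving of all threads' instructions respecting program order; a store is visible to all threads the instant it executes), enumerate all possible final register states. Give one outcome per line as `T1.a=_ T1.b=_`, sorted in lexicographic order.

T1.a=0 T1.b=0
T1.a=0 T1.b=1
T1.a=1 T1.b=1
T1.a=2 T1.b=1

outcome vector order: (T1.a,T1.b)
|SC outcomes| = 4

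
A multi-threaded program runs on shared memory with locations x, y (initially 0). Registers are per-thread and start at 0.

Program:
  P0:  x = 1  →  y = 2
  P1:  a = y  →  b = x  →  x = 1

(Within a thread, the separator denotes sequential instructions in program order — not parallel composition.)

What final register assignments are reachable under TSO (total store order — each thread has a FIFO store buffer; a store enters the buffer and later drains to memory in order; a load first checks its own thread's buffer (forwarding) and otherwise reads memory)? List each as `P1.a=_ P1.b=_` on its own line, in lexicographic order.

P1.a=0 P1.b=0
P1.a=0 P1.b=1
P1.a=2 P1.b=1

outcome vector order: (P1.a,P1.b)
|TSO outcomes| = 3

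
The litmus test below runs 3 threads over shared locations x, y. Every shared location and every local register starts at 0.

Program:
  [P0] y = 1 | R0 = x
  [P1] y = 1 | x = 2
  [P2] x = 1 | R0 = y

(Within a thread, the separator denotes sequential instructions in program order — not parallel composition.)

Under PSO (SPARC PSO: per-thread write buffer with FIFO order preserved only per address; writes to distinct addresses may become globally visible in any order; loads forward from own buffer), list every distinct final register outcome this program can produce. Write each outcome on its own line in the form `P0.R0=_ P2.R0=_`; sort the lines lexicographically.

outcome vector order: (P0.R0,P2.R0)
|PSO outcomes| = 6

P0.R0=0 P2.R0=0
P0.R0=0 P2.R0=1
P0.R0=1 P2.R0=0
P0.R0=1 P2.R0=1
P0.R0=2 P2.R0=0
P0.R0=2 P2.R0=1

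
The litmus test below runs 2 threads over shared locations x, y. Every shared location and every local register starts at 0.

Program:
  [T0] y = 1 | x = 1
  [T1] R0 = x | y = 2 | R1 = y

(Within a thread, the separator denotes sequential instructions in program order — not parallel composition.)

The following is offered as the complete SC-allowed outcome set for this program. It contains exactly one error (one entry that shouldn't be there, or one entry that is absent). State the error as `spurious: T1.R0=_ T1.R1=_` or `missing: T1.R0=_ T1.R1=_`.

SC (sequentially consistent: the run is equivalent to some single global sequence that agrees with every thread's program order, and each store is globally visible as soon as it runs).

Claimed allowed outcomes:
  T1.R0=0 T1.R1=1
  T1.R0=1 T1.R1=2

missing: T1.R0=0 T1.R1=2

outcome vector order: (T1.R0,T1.R1)
SC: 3 outcomes — {0/1, 0/2, 1/2}
SC∖claimed = {0/2}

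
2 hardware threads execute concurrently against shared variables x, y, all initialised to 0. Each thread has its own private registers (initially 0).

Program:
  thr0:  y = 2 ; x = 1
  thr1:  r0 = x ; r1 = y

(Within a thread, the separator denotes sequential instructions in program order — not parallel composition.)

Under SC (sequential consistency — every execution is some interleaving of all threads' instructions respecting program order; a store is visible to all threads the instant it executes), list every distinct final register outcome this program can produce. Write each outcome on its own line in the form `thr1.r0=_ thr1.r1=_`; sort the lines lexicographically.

thr1.r0=0 thr1.r1=0
thr1.r0=0 thr1.r1=2
thr1.r0=1 thr1.r1=2

outcome vector order: (thr1.r0,thr1.r1)
|SC outcomes| = 3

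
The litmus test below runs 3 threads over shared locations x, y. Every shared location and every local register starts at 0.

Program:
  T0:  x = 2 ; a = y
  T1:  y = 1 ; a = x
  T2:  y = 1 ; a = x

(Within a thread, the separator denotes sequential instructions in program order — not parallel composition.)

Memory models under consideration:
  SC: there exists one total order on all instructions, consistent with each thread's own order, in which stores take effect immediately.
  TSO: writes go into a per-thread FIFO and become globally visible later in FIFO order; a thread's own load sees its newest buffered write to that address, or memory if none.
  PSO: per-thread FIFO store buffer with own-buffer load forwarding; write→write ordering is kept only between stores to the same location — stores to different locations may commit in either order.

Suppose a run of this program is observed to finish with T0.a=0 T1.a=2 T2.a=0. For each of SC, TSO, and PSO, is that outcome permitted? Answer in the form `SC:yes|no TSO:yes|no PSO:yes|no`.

SC:no TSO:yes PSO:yes

outcome vector order: (T0.a,T1.a,T2.a)
SC (5): (0,2,2) (1,0,0) (1,0,2) (1,2,0) (1,2,2)
TSO (8): (0,0,0) (0,0,2) (0,2,0) (0,2,2) (1,0,0) (1,0,2) (1,2,0) (1,2,2)
PSO (8): (0,0,0) (0,0,2) (0,2,0) (0,2,2) (1,0,0) (1,0,2) (1,2,0) (1,2,2)
target (0,2,0) ∈ {TSO,PSO}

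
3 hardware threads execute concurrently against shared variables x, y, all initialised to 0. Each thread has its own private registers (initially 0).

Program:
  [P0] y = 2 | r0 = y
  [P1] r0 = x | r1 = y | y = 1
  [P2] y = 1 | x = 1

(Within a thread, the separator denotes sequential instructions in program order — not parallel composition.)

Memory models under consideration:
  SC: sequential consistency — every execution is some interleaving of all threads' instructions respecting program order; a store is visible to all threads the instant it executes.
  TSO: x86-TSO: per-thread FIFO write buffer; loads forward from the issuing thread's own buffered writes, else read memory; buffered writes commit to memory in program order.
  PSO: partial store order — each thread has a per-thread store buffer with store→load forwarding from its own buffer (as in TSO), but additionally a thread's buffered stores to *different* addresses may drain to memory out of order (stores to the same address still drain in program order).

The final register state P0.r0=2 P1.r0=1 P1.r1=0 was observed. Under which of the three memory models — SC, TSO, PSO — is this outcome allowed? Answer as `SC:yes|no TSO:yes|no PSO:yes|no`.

SC:no TSO:no PSO:yes

outcome vector order: (P0.r0,P1.r0,P1.r1)
SC (10): 1/0/0, 1/0/1, 1/0/2, 1/1/1, 1/1/2, 2/0/0, 2/0/1, 2/0/2, 2/1/1, 2/1/2
TSO (10): 1/0/0, 1/0/1, 1/0/2, 1/1/1, 1/1/2, 2/0/0, 2/0/1, 2/0/2, 2/1/1, 2/1/2
PSO (12): 1/0/0, 1/0/1, 1/0/2, 1/1/0, 1/1/1, 1/1/2, 2/0/0, 2/0/1, 2/0/2, 2/1/0, 2/1/1, 2/1/2
target 2/1/0 ∈ {PSO}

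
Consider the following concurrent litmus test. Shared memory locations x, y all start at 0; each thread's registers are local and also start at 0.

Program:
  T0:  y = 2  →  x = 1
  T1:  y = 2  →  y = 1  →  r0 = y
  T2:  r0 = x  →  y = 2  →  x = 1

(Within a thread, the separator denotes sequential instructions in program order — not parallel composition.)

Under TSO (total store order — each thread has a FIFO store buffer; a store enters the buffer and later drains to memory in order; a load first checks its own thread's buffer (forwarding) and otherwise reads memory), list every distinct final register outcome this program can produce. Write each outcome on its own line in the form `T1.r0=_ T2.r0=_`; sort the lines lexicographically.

outcome vector order: (T1.r0,T2.r0)
|TSO outcomes| = 4

T1.r0=1 T2.r0=0
T1.r0=1 T2.r0=1
T1.r0=2 T2.r0=0
T1.r0=2 T2.r0=1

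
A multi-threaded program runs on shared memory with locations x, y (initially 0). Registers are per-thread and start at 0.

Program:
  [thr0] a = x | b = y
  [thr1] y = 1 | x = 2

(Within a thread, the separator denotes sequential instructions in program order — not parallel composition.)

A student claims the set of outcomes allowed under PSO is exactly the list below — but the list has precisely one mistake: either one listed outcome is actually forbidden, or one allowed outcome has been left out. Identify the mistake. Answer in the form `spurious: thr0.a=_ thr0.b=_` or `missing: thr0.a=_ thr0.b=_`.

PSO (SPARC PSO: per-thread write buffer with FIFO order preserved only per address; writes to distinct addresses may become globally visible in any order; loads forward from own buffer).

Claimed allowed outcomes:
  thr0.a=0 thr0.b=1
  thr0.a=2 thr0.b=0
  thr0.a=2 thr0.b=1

outcome vector order: (thr0.a,thr0.b)
under PSO → 0/0 0/1 2/0 2/1
PSO∖claimed = {0/0}

missing: thr0.a=0 thr0.b=0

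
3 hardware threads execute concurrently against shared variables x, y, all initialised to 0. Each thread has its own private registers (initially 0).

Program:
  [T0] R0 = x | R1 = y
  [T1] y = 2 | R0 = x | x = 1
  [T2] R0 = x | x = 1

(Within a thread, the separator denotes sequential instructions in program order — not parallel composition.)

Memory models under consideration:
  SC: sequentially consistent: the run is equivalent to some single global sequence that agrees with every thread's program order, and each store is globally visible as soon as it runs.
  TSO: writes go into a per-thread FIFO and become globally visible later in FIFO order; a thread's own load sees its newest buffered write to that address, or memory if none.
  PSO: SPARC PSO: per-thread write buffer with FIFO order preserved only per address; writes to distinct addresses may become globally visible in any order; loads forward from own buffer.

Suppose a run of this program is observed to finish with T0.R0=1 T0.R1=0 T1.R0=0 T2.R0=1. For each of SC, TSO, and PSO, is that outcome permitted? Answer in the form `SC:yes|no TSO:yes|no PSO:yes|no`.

outcome vector order: (T0.R0,T0.R1,T1.R0,T2.R0)
[SC] allowed = {<0 0 0 0> <0 0 0 1> <0 0 1 0> <0 2 0 0> <0 2 0 1> <0 2 1 0> <1 0 1 0> <1 2 0 0> <1 2 0 1> <1 2 1 0>}
[TSO] allowed = {<0 0 0 0> <0 0 0 1> <0 0 1 0> <0 2 0 0> <0 2 0 1> <0 2 1 0> <1 0 0 0> <1 0 1 0> <1 2 0 0> <1 2 0 1> <1 2 1 0>}
[PSO] allowed = {<0 0 0 0> <0 0 0 1> <0 0 1 0> <0 2 0 0> <0 2 0 1> <0 2 1 0> <1 0 0 0> <1 0 0 1> <1 0 1 0> <1 2 0 0> <1 2 0 1> <1 2 1 0>}
target <1 0 0 1> ∈ {PSO}

SC:no TSO:no PSO:yes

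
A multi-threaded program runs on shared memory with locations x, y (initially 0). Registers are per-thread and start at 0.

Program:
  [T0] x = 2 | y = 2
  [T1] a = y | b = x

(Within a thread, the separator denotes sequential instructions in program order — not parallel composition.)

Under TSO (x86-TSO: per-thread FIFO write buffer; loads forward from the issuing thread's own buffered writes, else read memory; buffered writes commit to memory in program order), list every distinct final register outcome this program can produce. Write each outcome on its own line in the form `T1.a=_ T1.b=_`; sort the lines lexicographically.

outcome vector order: (T1.a,T1.b)
|TSO outcomes| = 3

T1.a=0 T1.b=0
T1.a=0 T1.b=2
T1.a=2 T1.b=2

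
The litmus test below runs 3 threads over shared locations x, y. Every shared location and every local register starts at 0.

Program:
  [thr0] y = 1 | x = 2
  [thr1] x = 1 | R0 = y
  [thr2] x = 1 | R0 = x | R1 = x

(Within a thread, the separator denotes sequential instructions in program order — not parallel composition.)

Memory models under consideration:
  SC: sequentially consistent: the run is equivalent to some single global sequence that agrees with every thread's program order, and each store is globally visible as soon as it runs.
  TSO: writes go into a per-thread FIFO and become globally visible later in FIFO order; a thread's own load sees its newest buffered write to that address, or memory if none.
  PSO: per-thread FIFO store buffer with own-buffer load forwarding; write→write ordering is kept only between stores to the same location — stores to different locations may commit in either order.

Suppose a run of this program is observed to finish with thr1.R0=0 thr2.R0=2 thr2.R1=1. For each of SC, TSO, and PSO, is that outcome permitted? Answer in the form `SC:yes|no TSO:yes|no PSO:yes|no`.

SC:no TSO:yes PSO:yes

outcome vector order: (thr1.R0,thr2.R0,thr2.R1)
[SC] allowed = {011 012 022 111 112 121 122}
[TSO] allowed = {011 012 021 022 111 112 121 122}
[PSO] allowed = {011 012 021 022 111 112 121 122}
target 021 ∈ {TSO,PSO}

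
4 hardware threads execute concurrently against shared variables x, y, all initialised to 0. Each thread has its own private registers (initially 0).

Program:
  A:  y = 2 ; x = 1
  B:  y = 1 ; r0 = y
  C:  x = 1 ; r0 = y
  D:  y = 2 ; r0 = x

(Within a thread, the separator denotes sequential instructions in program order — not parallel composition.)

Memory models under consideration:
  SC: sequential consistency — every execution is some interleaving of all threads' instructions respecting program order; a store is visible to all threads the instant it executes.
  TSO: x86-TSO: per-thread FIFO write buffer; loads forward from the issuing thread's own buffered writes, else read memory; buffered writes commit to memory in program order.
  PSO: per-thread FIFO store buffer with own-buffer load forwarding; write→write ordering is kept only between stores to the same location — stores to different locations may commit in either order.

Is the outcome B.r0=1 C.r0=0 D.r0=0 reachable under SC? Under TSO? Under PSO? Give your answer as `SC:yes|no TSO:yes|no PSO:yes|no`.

SC:no TSO:yes PSO:yes

outcome vector order: (B.r0,C.r0,D.r0)
[SC] allowed = {1/0/1, 1/1/0, 1/1/1, 1/2/0, 1/2/1, 2/0/1, 2/1/0, 2/1/1, 2/2/0, 2/2/1}
[TSO] allowed = {1/0/0, 1/0/1, 1/1/0, 1/1/1, 1/2/0, 1/2/1, 2/0/0, 2/0/1, 2/1/0, 2/1/1, 2/2/0, 2/2/1}
[PSO] allowed = {1/0/0, 1/0/1, 1/1/0, 1/1/1, 1/2/0, 1/2/1, 2/0/0, 2/0/1, 2/1/0, 2/1/1, 2/2/0, 2/2/1}
target 1/0/0 ∈ {TSO,PSO}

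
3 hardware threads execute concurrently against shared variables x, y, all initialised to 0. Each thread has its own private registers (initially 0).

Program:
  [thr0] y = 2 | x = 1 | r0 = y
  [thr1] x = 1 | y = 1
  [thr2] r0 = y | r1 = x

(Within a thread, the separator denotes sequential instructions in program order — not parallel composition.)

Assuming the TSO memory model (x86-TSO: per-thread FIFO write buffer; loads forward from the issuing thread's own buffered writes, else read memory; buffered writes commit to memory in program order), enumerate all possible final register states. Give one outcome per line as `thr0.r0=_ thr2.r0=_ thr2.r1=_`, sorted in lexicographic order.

outcome vector order: (thr0.r0,thr2.r0,thr2.r1)
|TSO outcomes| = 10

thr0.r0=1 thr2.r0=0 thr2.r1=0
thr0.r0=1 thr2.r0=0 thr2.r1=1
thr0.r0=1 thr2.r0=1 thr2.r1=1
thr0.r0=1 thr2.r0=2 thr2.r1=0
thr0.r0=1 thr2.r0=2 thr2.r1=1
thr0.r0=2 thr2.r0=0 thr2.r1=0
thr0.r0=2 thr2.r0=0 thr2.r1=1
thr0.r0=2 thr2.r0=1 thr2.r1=1
thr0.r0=2 thr2.r0=2 thr2.r1=0
thr0.r0=2 thr2.r0=2 thr2.r1=1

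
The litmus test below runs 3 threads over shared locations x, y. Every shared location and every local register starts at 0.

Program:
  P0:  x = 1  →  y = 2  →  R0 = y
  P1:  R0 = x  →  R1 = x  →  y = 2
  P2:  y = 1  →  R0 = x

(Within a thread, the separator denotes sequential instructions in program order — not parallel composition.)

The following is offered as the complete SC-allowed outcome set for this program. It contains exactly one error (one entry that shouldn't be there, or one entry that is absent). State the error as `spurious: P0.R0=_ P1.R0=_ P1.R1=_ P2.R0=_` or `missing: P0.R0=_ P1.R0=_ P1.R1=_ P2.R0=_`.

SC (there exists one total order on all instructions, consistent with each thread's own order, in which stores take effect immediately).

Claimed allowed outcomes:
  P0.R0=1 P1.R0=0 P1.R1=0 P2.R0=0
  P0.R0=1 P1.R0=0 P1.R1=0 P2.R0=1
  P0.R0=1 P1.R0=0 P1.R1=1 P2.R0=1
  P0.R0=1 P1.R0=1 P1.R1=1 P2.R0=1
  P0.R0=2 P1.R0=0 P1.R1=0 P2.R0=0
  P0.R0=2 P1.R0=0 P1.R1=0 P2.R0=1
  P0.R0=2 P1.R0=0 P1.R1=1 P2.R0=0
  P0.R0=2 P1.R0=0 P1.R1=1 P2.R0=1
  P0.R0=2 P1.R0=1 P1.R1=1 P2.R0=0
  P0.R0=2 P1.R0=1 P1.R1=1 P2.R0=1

spurious: P0.R0=1 P1.R0=0 P1.R1=0 P2.R0=0

outcome vector order: (P0.R0,P1.R0,P1.R1,P2.R0)
[SC] allowed = {1001 1011 1111 2000 2001 2010 2011 2110 2111}
claimed∖SC = {1000}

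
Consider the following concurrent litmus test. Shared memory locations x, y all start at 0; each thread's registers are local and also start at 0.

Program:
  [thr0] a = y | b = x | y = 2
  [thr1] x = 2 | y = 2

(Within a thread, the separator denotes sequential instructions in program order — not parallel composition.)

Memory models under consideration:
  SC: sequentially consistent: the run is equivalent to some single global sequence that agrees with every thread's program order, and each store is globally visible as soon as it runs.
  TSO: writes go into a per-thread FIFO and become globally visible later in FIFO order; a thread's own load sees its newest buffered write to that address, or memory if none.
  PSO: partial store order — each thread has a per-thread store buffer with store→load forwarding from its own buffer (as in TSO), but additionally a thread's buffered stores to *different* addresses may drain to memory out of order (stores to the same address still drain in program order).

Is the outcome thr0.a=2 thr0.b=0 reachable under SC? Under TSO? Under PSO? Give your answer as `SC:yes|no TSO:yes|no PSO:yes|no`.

SC:no TSO:no PSO:yes

outcome vector order: (thr0.a,thr0.b)
[SC] allowed = {(0,0); (0,2); (2,2)}
[TSO] allowed = {(0,0); (0,2); (2,2)}
[PSO] allowed = {(0,0); (0,2); (2,0); (2,2)}
target (2,0) ∈ {PSO}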